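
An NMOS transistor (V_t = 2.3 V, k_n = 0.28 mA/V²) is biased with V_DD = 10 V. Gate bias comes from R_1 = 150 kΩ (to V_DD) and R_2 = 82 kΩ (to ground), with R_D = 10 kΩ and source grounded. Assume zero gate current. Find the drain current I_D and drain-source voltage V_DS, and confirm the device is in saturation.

I_D ≈ 0.21 mA, V_DS ≈ 7.9 V

V_G = V_DD·R_2/(R_1+R_2) = 10×82/232 = 3.53 V. With the source grounded, V_GS = V_G = 3.53 V.
Assume saturation: I_D = (k_n/2)(V_GS − V_t)² = (0.28/2)×(3.53 − 2.3)² = 0.14×1.23² = 0.213 mA.
V_DS = V_DD − I_D·R_D = 10 − 0.213×10 = 7.87 V.
Saturation requires V_DS ≥ V_GS − V_t = 1.23 V; 7.87 ≥ 1.23 ✓.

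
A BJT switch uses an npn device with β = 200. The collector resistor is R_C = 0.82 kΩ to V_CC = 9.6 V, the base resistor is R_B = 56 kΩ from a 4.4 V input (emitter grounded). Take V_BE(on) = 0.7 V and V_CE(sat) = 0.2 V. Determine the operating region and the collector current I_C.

saturation; I_C ≈ 11 mA

Assume active: I_B = (4.4 − 0.7)/56 = 0.0661 mA, giving I_C = β·I_B = 13.2 mA.
But then V_CE = 9.6 − 13.2×0.82 = -1.24 V < V_CE(sat) = 0.2 V — impossible in the active region.
So the transistor is saturated. With V_CE = 0.2 V, I_C = (V_CC − 0.2)/R_C = 9.4/0.82 = 11.5 mA.
Check: β·I_B = 13.2 mA > I_C = 11.5 mA, confirming saturation.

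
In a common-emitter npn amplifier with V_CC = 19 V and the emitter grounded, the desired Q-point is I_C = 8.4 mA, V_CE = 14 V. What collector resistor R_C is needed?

Collector loop: V_CC = I_C·R_C + V_CE.
R_C = (V_CC − V_CE)/I_C = (19 − 14)/8.4 = 0.595 kΩ.

R_C ≈ 0.6 kΩ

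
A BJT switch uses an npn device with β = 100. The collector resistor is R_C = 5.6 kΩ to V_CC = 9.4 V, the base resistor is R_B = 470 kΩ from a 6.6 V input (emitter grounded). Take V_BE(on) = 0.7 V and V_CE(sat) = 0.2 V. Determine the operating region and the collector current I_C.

Assume active. Base-emitter loop: I_B = (V_BB − V_BE)/R_B = (6.6 − 0.7)/470 = 0.0126 mA.
I_C = β·I_B = 100×0.0126 = 1.26 mA.
V_CE = V_CC − I_C·R_C = 9.4 − 1.26×5.6 = 2.37 V > V_CE(sat), so the active-region assumption holds.

active; I_C ≈ 1.3 mA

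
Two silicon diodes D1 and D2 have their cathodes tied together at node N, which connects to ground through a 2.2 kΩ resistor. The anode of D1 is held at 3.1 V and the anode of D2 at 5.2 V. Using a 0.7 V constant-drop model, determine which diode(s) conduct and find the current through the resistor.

Assume both conduct. Then node N would need to be at both 3.1−0.7 = 2.4 V and 5.2−0.7 = 4.5 V, which is impossible.
Assume only D2 conducts: V_N = 5.2 − 0.7 = 4.5 V, so I_R = 4.5/2.2 = 2.05 mA.
Check D1: its anode-to-cathode voltage is 3.1 − 4.5 = -1.4 V < 0.7 V, so it is off. The assumption is consistent.

Only D2 conducts; I_R ≈ 2 mA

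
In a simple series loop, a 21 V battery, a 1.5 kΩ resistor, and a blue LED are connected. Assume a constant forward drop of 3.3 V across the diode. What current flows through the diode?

KVL around the loop: 21 = V_D + I·R = 3.3 + I × 1.5 kΩ.
So I = (21 − 3.3) / 1.5 kΩ = 17.7 / 1.5 = 11.8 mA.

I ≈ 12 mA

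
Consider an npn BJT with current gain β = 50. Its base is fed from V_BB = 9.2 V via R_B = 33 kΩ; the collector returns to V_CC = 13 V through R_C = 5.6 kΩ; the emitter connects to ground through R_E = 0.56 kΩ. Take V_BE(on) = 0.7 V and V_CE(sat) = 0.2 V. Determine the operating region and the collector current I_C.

saturation; I_C ≈ 2.1 mA

Assume active: I_B = (9.2 − 0.7)/(33 + 51×0.56) = 0.138 mA, I_C = β·I_B = 6.9 mA.
Then V_CE = 13 − 6.9×5.6 − 7.04×0.56 = -29.6 V < 0.2 V — the active assumption fails.
Re-solve with V_CE = 0.2 V. KCL at the emitter: V_E/R_E = (V_BB−0.7−V_E)/R_B + (V_CC−0.2−V_E)/R_C, giving V_E = 1.28 V.
I_C = (V_CC − 0.2 − V_E)/R_C = (12.8 − 1.28)/5.6 = 2.06 mA.
Check: I_B = (8.5 − 1.28)/33 = 0.219 mA, and β·I_B = 10.9 mA > I_C, confirming saturation.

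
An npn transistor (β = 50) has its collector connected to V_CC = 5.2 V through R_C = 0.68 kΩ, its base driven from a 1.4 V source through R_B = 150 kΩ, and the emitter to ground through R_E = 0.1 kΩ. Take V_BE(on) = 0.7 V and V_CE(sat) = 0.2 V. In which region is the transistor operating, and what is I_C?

Assume active. Base-emitter loop: I_B = (V_BB − V_BE)/(R_B + (β+1)R_E) = (1.4 − 0.7)/(150 + 51×0.1) = 0.00451 mA.
I_C = β·I_B = 50×0.00451 = 0.226 mA.
V_CE = V_CC − I_C·R_C − I_E·R_E = 5.2 − 0.226×0.68 − 0.23×0.1 = 5.02 V > V_CE(sat), so the active-region assumption holds.

active; I_C ≈ 0.23 mA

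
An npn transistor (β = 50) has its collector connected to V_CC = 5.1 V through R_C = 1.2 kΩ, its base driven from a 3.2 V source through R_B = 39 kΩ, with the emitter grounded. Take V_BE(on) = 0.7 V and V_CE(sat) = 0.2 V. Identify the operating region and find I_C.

active; I_C ≈ 3.2 mA

Assume active. Base-emitter loop: I_B = (V_BB − V_BE)/R_B = (3.2 − 0.7)/39 = 0.0641 mA.
I_C = β·I_B = 50×0.0641 = 3.21 mA.
V_CE = V_CC − I_C·R_C = 5.1 − 3.21×1.2 = 1.25 V > V_CE(sat), so the active-region assumption holds.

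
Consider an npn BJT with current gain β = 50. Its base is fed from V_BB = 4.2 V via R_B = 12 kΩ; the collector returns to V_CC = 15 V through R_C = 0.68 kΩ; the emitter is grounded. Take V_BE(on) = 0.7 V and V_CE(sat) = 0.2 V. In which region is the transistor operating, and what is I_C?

Assume active. Base-emitter loop: I_B = (V_BB − V_BE)/R_B = (4.2 − 0.7)/12 = 0.292 mA.
I_C = β·I_B = 50×0.292 = 14.6 mA.
V_CE = V_CC − I_C·R_C = 15 − 14.6×0.68 = 5.08 V > V_CE(sat), so the active-region assumption holds.

active; I_C ≈ 15 mA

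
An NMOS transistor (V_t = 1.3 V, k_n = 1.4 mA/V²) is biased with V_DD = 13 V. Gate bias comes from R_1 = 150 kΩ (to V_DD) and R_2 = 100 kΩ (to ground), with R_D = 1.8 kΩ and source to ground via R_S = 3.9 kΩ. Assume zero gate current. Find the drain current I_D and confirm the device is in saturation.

V_G = V_DD·R_2/(R_1+R_2) = 13×100/250 = 5.2 V.
Assume saturation: I_D = (k_n/2)(V_GS − V_t)² with V_GS = V_G − I_D·R_S = 5.2 − 3.9·I_D.
Substituting gives 10.6·I_D² − 22.3·I_D + 10.6 = 0, with roots I_D = 0.737 or 1.36 mA.
The root I_D = 1.36 mA gives V_GS = -0.0923 V ≤ V_t, so take I_D = 0.737 mA.
Then V_GS = 2.33 V and V_DS = V_DD − I_D(R_D+R_S) = 13 − 0.737×5.7 = 8.8 V.
Saturation requires V_DS ≥ V_GS − V_t = 1.03 V; 8.8 ≥ 1.03 ✓.

I_D ≈ 0.74 mA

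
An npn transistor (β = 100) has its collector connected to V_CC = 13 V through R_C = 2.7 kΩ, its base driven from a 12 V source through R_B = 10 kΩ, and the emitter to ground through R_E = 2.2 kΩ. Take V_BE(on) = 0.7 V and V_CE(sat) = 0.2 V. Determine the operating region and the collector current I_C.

Assume active: I_B = (12 − 0.7)/(10 + 101×2.2) = 0.0487 mA, I_C = β·I_B = 4.87 mA.
Then V_CE = 13 − 4.87×2.7 − 4.92×2.2 = -11 V < 0.2 V — the active assumption fails.
Re-solve with V_CE = 0.2 V. KCL at the emitter: V_E/R_E = (V_BB−0.7−V_E)/R_B + (V_CC−0.2−V_E)/R_C, giving V_E = 6.35 V.
I_C = (V_CC − 0.2 − V_E)/R_C = (12.8 − 6.35)/2.7 = 2.39 mA.
Check: I_B = (11.3 − 6.35)/10 = 0.495 mA, and β·I_B = 49.5 mA > I_C, confirming saturation.

saturation; I_C ≈ 2.4 mA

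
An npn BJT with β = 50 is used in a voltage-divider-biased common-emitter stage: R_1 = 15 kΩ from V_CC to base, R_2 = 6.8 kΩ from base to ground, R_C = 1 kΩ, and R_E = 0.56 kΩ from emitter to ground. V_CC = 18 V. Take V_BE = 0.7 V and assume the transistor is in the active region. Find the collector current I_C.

I_C ≈ 7.4 mA

Thevenize the base divider: V_Th = V_CC·R_2/(R_1+R_2) = 18×6.8/21.8 = 5.61 V, R_Th = R_1‖R_2 = 4.68 kΩ.
Base-emitter loop: V_Th = I_B·R_Th + V_BE + (β+1)I_B·R_E, so I_B = (5.61 − 0.7) / (4.68 + 51×0.56) = 0.148 mA.
I_C = β·I_B = 50×0.148 = 7.39 mA, and I_E = (β+1)I_B = 7.54 mA.
V_CE = V_CC − I_C·R_C − I_E·R_E = 18 − 7.39×1 − 7.54×0.56 = 6.38 V.
V_CE = 6.38 V > 0.2 V confirms active-region operation.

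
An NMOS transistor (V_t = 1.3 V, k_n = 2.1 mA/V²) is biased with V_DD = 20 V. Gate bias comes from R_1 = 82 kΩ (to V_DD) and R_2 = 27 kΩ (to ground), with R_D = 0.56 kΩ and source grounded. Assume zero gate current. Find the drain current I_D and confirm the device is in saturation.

V_G = V_DD·R_2/(R_1+R_2) = 20×27/109 = 4.95 V. With the source grounded, V_GS = V_G = 4.95 V.
Assume saturation: I_D = (k_n/2)(V_GS − V_t)² = (2.1/2)×(4.95 − 1.3)² = 1.05×3.65² = 14 mA.
V_DS = V_DD − I_D·R_D = 20 − 14×0.56 = 12.1 V.
Saturation requires V_DS ≥ V_GS − V_t = 3.65 V; 12.1 ≥ 3.65 ✓.

I_D ≈ 14 mA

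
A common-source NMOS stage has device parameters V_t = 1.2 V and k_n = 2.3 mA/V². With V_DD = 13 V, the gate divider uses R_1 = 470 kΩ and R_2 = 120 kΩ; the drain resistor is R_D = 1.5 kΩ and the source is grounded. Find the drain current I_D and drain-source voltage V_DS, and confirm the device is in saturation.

I_D ≈ 2.4 mA, V_DS ≈ 9.4 V

V_G = V_DD·R_2/(R_1+R_2) = 13×120/590 = 2.64 V. With the source grounded, V_GS = V_G = 2.64 V.
Assume saturation: I_D = (k_n/2)(V_GS − V_t)² = (2.3/2)×(2.64 − 1.2)² = 1.15×1.44² = 2.4 mA.
V_DS = V_DD − I_D·R_D = 13 − 2.4×1.5 = 9.4 V.
Saturation requires V_DS ≥ V_GS − V_t = 1.44 V; 9.4 ≥ 1.44 ✓.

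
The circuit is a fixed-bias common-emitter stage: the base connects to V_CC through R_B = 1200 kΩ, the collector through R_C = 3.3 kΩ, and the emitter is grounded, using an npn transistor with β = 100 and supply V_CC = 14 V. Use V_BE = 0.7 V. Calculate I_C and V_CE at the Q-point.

Base loop: V_CC = I_B·R_B + V_BE, so I_B = (14 − 0.7)/1200 kΩ = 0.0111 mA.
In the active region I_C = β·I_B = 100 × 0.0111 = 1.11 mA.
Collector loop: V_CE = V_CC − I_C·R_C = 14 − 1.11×3.3 = 10.3 V.
Since V_CE = 10.3 V > V_CE(sat) ≈ 0.2 V, the transistor is in the active region as assumed.

I_C ≈ 1.1 mA, V_CE ≈ 10 V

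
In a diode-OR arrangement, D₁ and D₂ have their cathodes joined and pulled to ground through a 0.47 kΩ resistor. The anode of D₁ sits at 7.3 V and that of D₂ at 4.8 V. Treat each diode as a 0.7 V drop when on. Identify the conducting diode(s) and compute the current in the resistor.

Only D₁ conducts; I_R ≈ 14 mA

Assume both conduct. Then node N would need to be at both 7.3−0.7 = 6.6 V and 4.8−0.7 = 4.1 V, which is impossible.
Assume only D₁ conducts: V_N = 7.3 − 0.7 = 6.6 V, so I_R = 6.6/0.47 = 14 mA.
Check D₂: its anode-to-cathode voltage is 4.8 − 6.6 = -1.8 V < 0.7 V, so it is off. The assumption is consistent.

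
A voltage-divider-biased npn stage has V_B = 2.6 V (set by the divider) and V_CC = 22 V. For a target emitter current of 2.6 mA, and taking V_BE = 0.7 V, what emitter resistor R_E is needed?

R_E ≈ 0.73 kΩ

V_E = V_B − V_BE = 2.6 − 0.7 = 1.9 V.
R_E = V_E / I_E = 1.9 / 2.6 = 0.731 kΩ.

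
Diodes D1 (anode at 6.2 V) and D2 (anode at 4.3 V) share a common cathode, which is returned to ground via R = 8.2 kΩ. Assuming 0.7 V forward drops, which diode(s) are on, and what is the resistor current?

Only D1 conducts; I_R ≈ 0.67 mA

Assume both conduct. Then node N would need to be at both 6.2−0.7 = 5.5 V and 4.3−0.7 = 3.6 V, which is impossible.
Assume only D1 conducts: V_N = 6.2 − 0.7 = 5.5 V, so I_R = 5.5/8.2 = 0.671 mA.
Check D2: its anode-to-cathode voltage is 4.3 − 5.5 = -1.2 V < 0.7 V, so it is off. The assumption is consistent.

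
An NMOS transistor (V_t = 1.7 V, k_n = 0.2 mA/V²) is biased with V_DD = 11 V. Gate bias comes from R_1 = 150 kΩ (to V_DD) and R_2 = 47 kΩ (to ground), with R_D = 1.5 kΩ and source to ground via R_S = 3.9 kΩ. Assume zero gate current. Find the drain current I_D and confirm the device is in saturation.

V_G = V_DD·R_2/(R_1+R_2) = 11×47/197 = 2.62 V.
Assume saturation: I_D = (k_n/2)(V_GS − V_t)² with V_GS = V_G − I_D·R_S = 2.62 − 3.9·I_D.
Substituting gives 1.52·I_D² − 1.72·I_D + 0.0854 = 0, with roots I_D = 0.052 or 1.08 mA.
The root I_D = 1.08 mA gives V_GS = -1.59 V ≤ V_t, so take I_D = 0.052 mA.
Then V_GS = 2.42 V and V_DS = V_DD − I_D(R_D+R_S) = 11 − 0.052×5.4 = 10.7 V.
Saturation requires V_DS ≥ V_GS − V_t = 0.721 V; 10.7 ≥ 0.721 ✓.

I_D ≈ 0.052 mA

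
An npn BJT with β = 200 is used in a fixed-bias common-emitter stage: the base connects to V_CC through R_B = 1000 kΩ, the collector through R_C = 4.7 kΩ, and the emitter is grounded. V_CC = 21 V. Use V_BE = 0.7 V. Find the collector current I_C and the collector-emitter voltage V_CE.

Base loop: V_CC = I_B·R_B + V_BE, so I_B = (21 − 0.7)/1000 kΩ = 0.0203 mA.
In the active region I_C = β·I_B = 200 × 0.0203 = 4.06 mA.
Collector loop: V_CE = V_CC − I_C·R_C = 21 − 4.06×4.7 = 1.92 V.
Since V_CE = 1.92 V > V_CE(sat) ≈ 0.2 V, the transistor is in the active region as assumed.

I_C ≈ 4.1 mA, V_CE ≈ 1.9 V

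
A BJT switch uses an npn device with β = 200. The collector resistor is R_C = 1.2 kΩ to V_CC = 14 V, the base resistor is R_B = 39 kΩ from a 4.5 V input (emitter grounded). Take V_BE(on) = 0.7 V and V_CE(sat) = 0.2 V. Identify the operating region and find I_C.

Assume active: I_B = (4.5 − 0.7)/39 = 0.0974 mA, giving I_C = β·I_B = 19.5 mA.
But then V_CE = 14 − 19.5×1.2 = -9.38 V < V_CE(sat) = 0.2 V — impossible in the active region.
So the transistor is saturated. With V_CE = 0.2 V, I_C = (V_CC − 0.2)/R_C = 13.8/1.2 = 11.5 mA.
Check: β·I_B = 19.5 mA > I_C = 11.5 mA, confirming saturation.

saturation; I_C ≈ 12 mA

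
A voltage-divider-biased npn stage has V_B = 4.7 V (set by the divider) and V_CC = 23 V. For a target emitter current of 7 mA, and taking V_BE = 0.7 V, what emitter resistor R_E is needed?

V_E = V_B − V_BE = 4.7 − 0.7 = 4 V.
R_E = V_E / I_E = 4 / 7 = 0.571 kΩ.

R_E ≈ 0.57 kΩ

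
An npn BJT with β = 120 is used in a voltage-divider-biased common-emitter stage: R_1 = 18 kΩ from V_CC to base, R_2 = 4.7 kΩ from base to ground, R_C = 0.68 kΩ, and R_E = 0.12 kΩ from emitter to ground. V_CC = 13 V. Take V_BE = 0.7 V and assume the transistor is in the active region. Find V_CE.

Thevenize the base divider: V_Th = V_CC·R_2/(R_1+R_2) = 13×4.7/22.7 = 2.69 V, R_Th = R_1‖R_2 = 3.73 kΩ.
Base-emitter loop: V_Th = I_B·R_Th + V_BE + (β+1)I_B·R_E, so I_B = (2.69 − 0.7) / (3.73 + 121×0.12) = 0.109 mA.
I_C = β·I_B = 120×0.109 = 13.1 mA, and I_E = (β+1)I_B = 13.2 mA.
V_CE = V_CC − I_C·R_C − I_E·R_E = 13 − 13.1×0.68 − 13.2×0.12 = 2.51 V.
V_CE = 2.51 V > 0.2 V confirms active-region operation.

V_CE ≈ 2.5 V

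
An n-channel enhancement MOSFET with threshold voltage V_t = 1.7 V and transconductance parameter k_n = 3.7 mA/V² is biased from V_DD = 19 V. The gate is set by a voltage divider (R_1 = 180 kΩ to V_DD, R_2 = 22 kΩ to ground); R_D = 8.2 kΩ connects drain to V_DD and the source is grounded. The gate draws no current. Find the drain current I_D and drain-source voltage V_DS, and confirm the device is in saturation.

I_D ≈ 0.25 mA, V_DS ≈ 17 V

V_G = V_DD·R_2/(R_1+R_2) = 19×22/202 = 2.07 V. With the source grounded, V_GS = V_G = 2.07 V.
Assume saturation: I_D = (k_n/2)(V_GS − V_t)² = (3.7/2)×(2.07 − 1.7)² = 1.85×0.369² = 0.252 mA.
V_DS = V_DD − I_D·R_D = 19 − 0.252×8.2 = 16.9 V.
Saturation requires V_DS ≥ V_GS − V_t = 0.369 V; 16.9 ≥ 0.369 ✓.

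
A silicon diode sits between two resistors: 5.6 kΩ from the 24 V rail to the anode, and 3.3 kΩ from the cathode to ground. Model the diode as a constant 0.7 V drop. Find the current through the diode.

I ≈ 2.6 mA

The two resistors are in series with the diode, so KVL gives 24 = I·5.6 + 0.7 + I·3.3.
I = (24 − 0.7) / (5.6 + 3.3) kΩ = 23.3 / 8.9 = 2.62 mA.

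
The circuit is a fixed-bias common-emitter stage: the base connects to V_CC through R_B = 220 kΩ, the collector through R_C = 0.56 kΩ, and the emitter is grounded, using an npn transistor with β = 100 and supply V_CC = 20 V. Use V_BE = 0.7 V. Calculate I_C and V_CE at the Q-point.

Base loop: V_CC = I_B·R_B + V_BE, so I_B = (20 − 0.7)/220 kΩ = 0.0877 mA.
In the active region I_C = β·I_B = 100 × 0.0877 = 8.77 mA.
Collector loop: V_CE = V_CC − I_C·R_C = 20 − 8.77×0.56 = 15.1 V.
Since V_CE = 15.1 V > V_CE(sat) ≈ 0.2 V, the transistor is in the active region as assumed.

I_C ≈ 8.8 mA, V_CE ≈ 15 V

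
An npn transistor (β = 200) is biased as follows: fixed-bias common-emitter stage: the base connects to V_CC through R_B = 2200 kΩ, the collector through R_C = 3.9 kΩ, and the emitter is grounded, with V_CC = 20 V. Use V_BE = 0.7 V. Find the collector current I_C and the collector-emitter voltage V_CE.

I_C ≈ 1.8 mA, V_CE ≈ 13 V

Base loop: V_CC = I_B·R_B + V_BE, so I_B = (20 − 0.7)/2200 kΩ = 0.00877 mA.
In the active region I_C = β·I_B = 200 × 0.00877 = 1.75 mA.
Collector loop: V_CE = V_CC − I_C·R_C = 20 − 1.75×3.9 = 13.2 V.
Since V_CE = 13.2 V > V_CE(sat) ≈ 0.2 V, the transistor is in the active region as assumed.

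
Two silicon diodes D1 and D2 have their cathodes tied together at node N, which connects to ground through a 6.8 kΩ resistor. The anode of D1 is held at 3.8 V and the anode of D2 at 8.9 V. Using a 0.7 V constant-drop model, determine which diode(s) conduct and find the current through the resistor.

Only D2 conducts; I_R ≈ 1.2 mA

Assume both conduct. Then node N would need to be at both 3.8−0.7 = 3.1 V and 8.9−0.7 = 8.2 V, which is impossible.
Assume only D2 conducts: V_N = 8.9 − 0.7 = 8.2 V, so I_R = 8.2/6.8 = 1.21 mA.
Check D1: its anode-to-cathode voltage is 3.8 − 8.2 = -4.4 V < 0.7 V, so it is off. The assumption is consistent.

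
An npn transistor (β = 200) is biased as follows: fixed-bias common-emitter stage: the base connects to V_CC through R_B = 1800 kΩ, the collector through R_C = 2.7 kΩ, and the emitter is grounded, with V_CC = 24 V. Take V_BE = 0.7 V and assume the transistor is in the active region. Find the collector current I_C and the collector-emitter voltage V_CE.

Base loop: V_CC = I_B·R_B + V_BE, so I_B = (24 − 0.7)/1800 kΩ = 0.0129 mA.
In the active region I_C = β·I_B = 200 × 0.0129 = 2.59 mA.
Collector loop: V_CE = V_CC − I_C·R_C = 24 − 2.59×2.7 = 17 V.
Since V_CE = 17 V > V_CE(sat) ≈ 0.2 V, the transistor is in the active region as assumed.

I_C ≈ 2.6 mA, V_CE ≈ 17 V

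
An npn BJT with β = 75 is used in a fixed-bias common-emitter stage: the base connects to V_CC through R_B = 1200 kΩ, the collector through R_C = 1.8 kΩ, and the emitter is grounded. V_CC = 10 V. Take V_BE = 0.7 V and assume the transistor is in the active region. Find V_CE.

Base loop: V_CC = I_B·R_B + V_BE, so I_B = (10 − 0.7)/1200 kΩ = 0.00775 mA.
In the active region I_C = β·I_B = 75 × 0.00775 = 0.581 mA.
Collector loop: V_CE = V_CC − I_C·R_C = 10 − 0.581×1.8 = 8.95 V.
Since V_CE = 8.95 V > V_CE(sat) ≈ 0.2 V, the transistor is in the active region as assumed.

V_CE ≈ 9 V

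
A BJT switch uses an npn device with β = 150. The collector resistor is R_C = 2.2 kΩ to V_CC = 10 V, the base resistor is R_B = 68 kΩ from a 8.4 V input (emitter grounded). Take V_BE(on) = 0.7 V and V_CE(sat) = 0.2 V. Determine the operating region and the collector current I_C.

saturation; I_C ≈ 4.5 mA

Assume active: I_B = (8.4 − 0.7)/68 = 0.113 mA, giving I_C = β·I_B = 17 mA.
But then V_CE = 10 − 17×2.2 = -27.4 V < V_CE(sat) = 0.2 V — impossible in the active region.
So the transistor is saturated. With V_CE = 0.2 V, I_C = (V_CC − 0.2)/R_C = 9.8/2.2 = 4.45 mA.
Check: β·I_B = 17 mA > I_C = 4.45 mA, confirming saturation.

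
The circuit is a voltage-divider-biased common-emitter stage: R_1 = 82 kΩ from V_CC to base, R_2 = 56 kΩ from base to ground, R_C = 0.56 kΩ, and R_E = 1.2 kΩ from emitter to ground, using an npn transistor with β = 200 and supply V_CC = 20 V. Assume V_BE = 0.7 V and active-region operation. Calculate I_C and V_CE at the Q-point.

I_C ≈ 5.4 mA, V_CE ≈ 10 V

Thevenize the base divider: V_Th = V_CC·R_2/(R_1+R_2) = 20×56/138 = 8.12 V, R_Th = R_1‖R_2 = 33.3 kΩ.
Base-emitter loop: V_Th = I_B·R_Th + V_BE + (β+1)I_B·R_E, so I_B = (8.12 − 0.7) / (33.3 + 201×1.2) = 0.027 mA.
I_C = β·I_B = 200×0.027 = 5.4 mA, and I_E = (β+1)I_B = 5.43 mA.
V_CE = V_CC − I_C·R_C − I_E·R_E = 20 − 5.4×0.56 − 5.43×1.2 = 10.5 V.
V_CE = 10.5 V > 0.2 V confirms active-region operation.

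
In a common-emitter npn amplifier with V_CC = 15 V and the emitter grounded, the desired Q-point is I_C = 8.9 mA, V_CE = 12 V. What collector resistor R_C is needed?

R_C ≈ 0.34 kΩ

Collector loop: V_CC = I_C·R_C + V_CE.
R_C = (V_CC − V_CE)/I_C = (15 − 12)/8.9 = 0.337 kΩ.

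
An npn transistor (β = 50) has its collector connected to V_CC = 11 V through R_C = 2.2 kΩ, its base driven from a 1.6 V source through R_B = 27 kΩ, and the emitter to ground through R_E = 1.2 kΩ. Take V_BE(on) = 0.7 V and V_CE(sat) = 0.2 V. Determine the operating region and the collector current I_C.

active; I_C ≈ 0.51 mA

Assume active. Base-emitter loop: I_B = (V_BB − V_BE)/(R_B + (β+1)R_E) = (1.6 − 0.7)/(27 + 51×1.2) = 0.0102 mA.
I_C = β·I_B = 50×0.0102 = 0.51 mA.
V_CE = V_CC − I_C·R_C − I_E·R_E = 11 − 0.51×2.2 − 0.52×1.2 = 9.25 V > V_CE(sat), so the active-region assumption holds.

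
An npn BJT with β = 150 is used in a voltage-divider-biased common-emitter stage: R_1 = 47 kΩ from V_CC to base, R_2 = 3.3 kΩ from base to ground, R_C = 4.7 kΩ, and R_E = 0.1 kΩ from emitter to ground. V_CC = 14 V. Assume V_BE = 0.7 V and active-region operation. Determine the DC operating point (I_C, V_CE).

I_C ≈ 1.8 mA, V_CE ≈ 5.3 V

Thevenize the base divider: V_Th = V_CC·R_2/(R_1+R_2) = 14×3.3/50.3 = 0.918 V, R_Th = R_1‖R_2 = 3.08 kΩ.
Base-emitter loop: V_Th = I_B·R_Th + V_BE + (β+1)I_B·R_E, so I_B = (0.918 − 0.7) / (3.08 + 151×0.1) = 0.012 mA.
I_C = β·I_B = 150×0.012 = 1.8 mA, and I_E = (β+1)I_B = 1.81 mA.
V_CE = V_CC − I_C·R_C − I_E·R_E = 14 − 1.8×4.7 − 1.81×0.1 = 5.35 V.
V_CE = 5.35 V > 0.2 V confirms active-region operation.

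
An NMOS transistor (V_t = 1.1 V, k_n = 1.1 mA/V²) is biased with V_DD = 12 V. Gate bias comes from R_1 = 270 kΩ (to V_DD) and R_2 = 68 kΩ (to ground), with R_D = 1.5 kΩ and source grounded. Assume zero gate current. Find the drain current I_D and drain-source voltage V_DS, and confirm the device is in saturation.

I_D ≈ 0.95 mA, V_DS ≈ 11 V

V_G = V_DD·R_2/(R_1+R_2) = 12×68/338 = 2.41 V. With the source grounded, V_GS = V_G = 2.41 V.
Assume saturation: I_D = (k_n/2)(V_GS − V_t)² = (1.1/2)×(2.41 − 1.1)² = 0.55×1.31² = 0.95 mA.
V_DS = V_DD − I_D·R_D = 12 − 0.95×1.5 = 10.6 V.
Saturation requires V_DS ≥ V_GS − V_t = 1.31 V; 10.6 ≥ 1.31 ✓.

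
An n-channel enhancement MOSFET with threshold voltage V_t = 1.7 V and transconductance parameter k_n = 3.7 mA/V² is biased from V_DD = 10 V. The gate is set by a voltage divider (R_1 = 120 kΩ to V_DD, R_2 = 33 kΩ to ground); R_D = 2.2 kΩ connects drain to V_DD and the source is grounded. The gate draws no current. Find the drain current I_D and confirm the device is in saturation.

I_D ≈ 0.39 mA

V_G = V_DD·R_2/(R_1+R_2) = 10×33/153 = 2.16 V. With the source grounded, V_GS = V_G = 2.16 V.
Assume saturation: I_D = (k_n/2)(V_GS − V_t)² = (3.7/2)×(2.16 − 1.7)² = 1.85×0.457² = 0.386 mA.
V_DS = V_DD − I_D·R_D = 10 − 0.386×2.2 = 9.15 V.
Saturation requires V_DS ≥ V_GS − V_t = 0.457 V; 9.15 ≥ 0.457 ✓.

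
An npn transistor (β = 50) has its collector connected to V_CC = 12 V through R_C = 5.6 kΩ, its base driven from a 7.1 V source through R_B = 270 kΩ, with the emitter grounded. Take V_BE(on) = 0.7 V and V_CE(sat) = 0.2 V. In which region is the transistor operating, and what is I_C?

active; I_C ≈ 1.2 mA

Assume active. Base-emitter loop: I_B = (V_BB − V_BE)/R_B = (7.1 − 0.7)/270 = 0.0237 mA.
I_C = β·I_B = 50×0.0237 = 1.19 mA.
V_CE = V_CC − I_C·R_C = 12 − 1.19×5.6 = 5.36 V > V_CE(sat), so the active-region assumption holds.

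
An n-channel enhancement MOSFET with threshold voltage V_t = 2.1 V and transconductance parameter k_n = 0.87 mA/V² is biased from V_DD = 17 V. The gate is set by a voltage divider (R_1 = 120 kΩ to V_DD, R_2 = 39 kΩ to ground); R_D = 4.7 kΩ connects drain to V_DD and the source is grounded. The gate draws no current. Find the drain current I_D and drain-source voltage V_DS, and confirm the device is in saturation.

I_D ≈ 1.9 mA, V_DS ≈ 8.2 V

V_G = V_DD·R_2/(R_1+R_2) = 17×39/159 = 4.17 V. With the source grounded, V_GS = V_G = 4.17 V.
Assume saturation: I_D = (k_n/2)(V_GS − V_t)² = (0.87/2)×(4.17 − 2.1)² = 0.435×2.07² = 1.86 mA.
V_DS = V_DD − I_D·R_D = 17 − 1.86×4.7 = 8.24 V.
Saturation requires V_DS ≥ V_GS − V_t = 2.07 V; 8.24 ≥ 2.07 ✓.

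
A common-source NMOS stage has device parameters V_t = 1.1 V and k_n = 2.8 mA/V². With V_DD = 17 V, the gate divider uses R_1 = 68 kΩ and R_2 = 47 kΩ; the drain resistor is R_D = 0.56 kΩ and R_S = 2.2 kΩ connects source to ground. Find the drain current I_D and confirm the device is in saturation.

I_D ≈ 2.1 mA

V_G = V_DD·R_2/(R_1+R_2) = 17×47/115 = 6.95 V.
Assume saturation: I_D = (k_n/2)(V_GS − V_t)² with V_GS = V_G − I_D·R_S = 6.95 − 2.2·I_D.
Substituting gives 6.78·I_D² − 37·I_D + 47.9 = 0, with roots I_D = 2.1 or 3.36 mA.
The root I_D = 3.36 mA gives V_GS = -0.45 V ≤ V_t, so take I_D = 2.1 mA.
Then V_GS = 2.33 V and V_DS = V_DD − I_D(R_D+R_S) = 17 − 2.1×2.76 = 11.2 V.
Saturation requires V_DS ≥ V_GS − V_t = 1.23 V; 11.2 ≥ 1.23 ✓.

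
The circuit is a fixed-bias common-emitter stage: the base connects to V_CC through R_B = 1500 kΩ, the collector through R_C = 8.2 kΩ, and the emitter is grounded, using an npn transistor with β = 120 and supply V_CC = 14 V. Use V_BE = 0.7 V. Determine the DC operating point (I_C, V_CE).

Base loop: V_CC = I_B·R_B + V_BE, so I_B = (14 − 0.7)/1500 kΩ = 0.00887 mA.
In the active region I_C = β·I_B = 120 × 0.00887 = 1.06 mA.
Collector loop: V_CE = V_CC − I_C·R_C = 14 − 1.06×8.2 = 5.28 V.
Since V_CE = 5.28 V > V_CE(sat) ≈ 0.2 V, the transistor is in the active region as assumed.

I_C ≈ 1.1 mA, V_CE ≈ 5.3 V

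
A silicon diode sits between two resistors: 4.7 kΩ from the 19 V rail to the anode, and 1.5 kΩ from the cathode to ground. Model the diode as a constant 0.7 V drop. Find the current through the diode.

I ≈ 3 mA

The two resistors are in series with the diode, so KVL gives 19 = I·4.7 + 0.7 + I·1.5.
I = (19 − 0.7) / (4.7 + 1.5) kΩ = 18.3 / 6.2 = 2.95 mA.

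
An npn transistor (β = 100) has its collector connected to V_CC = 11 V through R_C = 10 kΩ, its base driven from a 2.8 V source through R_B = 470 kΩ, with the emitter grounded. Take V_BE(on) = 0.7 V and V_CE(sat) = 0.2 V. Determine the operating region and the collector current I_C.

Assume active. Base-emitter loop: I_B = (V_BB − V_BE)/R_B = (2.8 − 0.7)/470 = 0.00447 mA.
I_C = β·I_B = 100×0.00447 = 0.447 mA.
V_CE = V_CC − I_C·R_C = 11 − 0.447×10 = 6.53 V > V_CE(sat), so the active-region assumption holds.

active; I_C ≈ 0.45 mA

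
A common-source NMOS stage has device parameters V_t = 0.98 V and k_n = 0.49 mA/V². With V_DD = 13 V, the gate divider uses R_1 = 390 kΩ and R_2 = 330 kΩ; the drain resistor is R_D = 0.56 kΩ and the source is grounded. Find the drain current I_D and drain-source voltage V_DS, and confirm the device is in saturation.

I_D ≈ 6.1 mA, V_DS ≈ 9.6 V

V_G = V_DD·R_2/(R_1+R_2) = 13×330/720 = 5.96 V. With the source grounded, V_GS = V_G = 5.96 V.
Assume saturation: I_D = (k_n/2)(V_GS − V_t)² = (0.49/2)×(5.96 − 0.98)² = 0.245×4.98² = 6.07 mA.
V_DS = V_DD − I_D·R_D = 13 − 6.07×0.56 = 9.6 V.
Saturation requires V_DS ≥ V_GS − V_t = 4.98 V; 9.6 ≥ 4.98 ✓.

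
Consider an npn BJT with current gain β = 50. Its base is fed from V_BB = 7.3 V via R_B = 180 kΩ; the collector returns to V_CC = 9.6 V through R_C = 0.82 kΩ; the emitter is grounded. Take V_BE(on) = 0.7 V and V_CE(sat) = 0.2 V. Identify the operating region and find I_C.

active; I_C ≈ 1.8 mA

Assume active. Base-emitter loop: I_B = (V_BB − V_BE)/R_B = (7.3 − 0.7)/180 = 0.0367 mA.
I_C = β·I_B = 50×0.0367 = 1.83 mA.
V_CE = V_CC − I_C·R_C = 9.6 − 1.83×0.82 = 8.1 V > V_CE(sat), so the active-region assumption holds.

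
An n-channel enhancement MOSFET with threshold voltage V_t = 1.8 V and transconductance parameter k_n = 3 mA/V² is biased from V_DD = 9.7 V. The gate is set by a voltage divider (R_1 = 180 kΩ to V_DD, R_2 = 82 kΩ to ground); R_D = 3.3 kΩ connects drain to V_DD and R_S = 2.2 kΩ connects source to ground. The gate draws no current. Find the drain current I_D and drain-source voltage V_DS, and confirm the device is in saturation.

I_D ≈ 0.34 mA, V_DS ≈ 7.8 V

V_G = V_DD·R_2/(R_1+R_2) = 9.7×82/262 = 3.04 V.
Assume saturation: I_D = (k_n/2)(V_GS − V_t)² with V_GS = V_G − I_D·R_S = 3.04 − 2.2·I_D.
Substituting gives 7.26·I_D² − 9.16·I_D + 2.29 = 0, with roots I_D = 0.344 or 0.917 mA.
The root I_D = 0.917 mA gives V_GS = 1.02 V ≤ V_t, so take I_D = 0.344 mA.
Then V_GS = 2.28 V and V_DS = V_DD − I_D(R_D+R_S) = 9.7 − 0.344×5.5 = 7.81 V.
Saturation requires V_DS ≥ V_GS − V_t = 0.479 V; 7.81 ≥ 0.479 ✓.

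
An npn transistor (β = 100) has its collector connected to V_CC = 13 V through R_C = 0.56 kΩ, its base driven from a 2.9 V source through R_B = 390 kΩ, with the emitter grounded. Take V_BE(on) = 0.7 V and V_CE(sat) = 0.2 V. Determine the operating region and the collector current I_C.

Assume active. Base-emitter loop: I_B = (V_BB − V_BE)/R_B = (2.9 − 0.7)/390 = 0.00564 mA.
I_C = β·I_B = 100×0.00564 = 0.564 mA.
V_CE = V_CC − I_C·R_C = 13 − 0.564×0.56 = 12.7 V > V_CE(sat), so the active-region assumption holds.

active; I_C ≈ 0.56 mA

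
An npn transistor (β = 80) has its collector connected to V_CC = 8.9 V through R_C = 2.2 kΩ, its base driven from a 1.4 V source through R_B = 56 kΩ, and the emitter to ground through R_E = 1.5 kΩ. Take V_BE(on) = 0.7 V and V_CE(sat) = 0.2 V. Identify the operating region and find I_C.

Assume active. Base-emitter loop: I_B = (V_BB − V_BE)/(R_B + (β+1)R_E) = (1.4 − 0.7)/(56 + 81×1.5) = 0.00394 mA.
I_C = β·I_B = 80×0.00394 = 0.315 mA.
V_CE = V_CC − I_C·R_C − I_E·R_E = 8.9 − 0.315×2.2 − 0.319×1.5 = 7.73 V > V_CE(sat), so the active-region assumption holds.

active; I_C ≈ 0.32 mA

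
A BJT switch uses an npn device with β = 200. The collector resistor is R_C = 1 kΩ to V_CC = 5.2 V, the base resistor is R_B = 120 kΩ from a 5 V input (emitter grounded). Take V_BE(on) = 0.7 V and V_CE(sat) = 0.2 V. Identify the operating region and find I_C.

saturation; I_C ≈ 5 mA

Assume active: I_B = (5 − 0.7)/120 = 0.0358 mA, giving I_C = β·I_B = 7.17 mA.
But then V_CE = 5.2 − 7.17×1 = -1.97 V < V_CE(sat) = 0.2 V — impossible in the active region.
So the transistor is saturated. With V_CE = 0.2 V, I_C = (V_CC − 0.2)/R_C = 5/1 = 5 mA.
Check: β·I_B = 7.17 mA > I_C = 5 mA, confirming saturation.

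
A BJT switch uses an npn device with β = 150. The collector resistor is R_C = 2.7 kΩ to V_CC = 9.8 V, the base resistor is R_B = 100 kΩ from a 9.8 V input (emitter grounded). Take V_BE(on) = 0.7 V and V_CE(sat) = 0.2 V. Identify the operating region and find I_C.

saturation; I_C ≈ 3.6 mA

Assume active: I_B = (9.8 − 0.7)/100 = 0.091 mA, giving I_C = β·I_B = 13.7 mA.
But then V_CE = 9.8 − 13.7×2.7 = -27.1 V < V_CE(sat) = 0.2 V — impossible in the active region.
So the transistor is saturated. With V_CE = 0.2 V, I_C = (V_CC − 0.2)/R_C = 9.6/2.7 = 3.56 mA.
Check: β·I_B = 13.7 mA > I_C = 3.56 mA, confirming saturation.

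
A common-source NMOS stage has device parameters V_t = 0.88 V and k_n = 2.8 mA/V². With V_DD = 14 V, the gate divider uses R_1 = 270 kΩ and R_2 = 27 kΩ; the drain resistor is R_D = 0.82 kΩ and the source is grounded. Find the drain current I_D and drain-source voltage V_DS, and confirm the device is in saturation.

I_D ≈ 0.22 mA, V_DS ≈ 14 V

V_G = V_DD·R_2/(R_1+R_2) = 14×27/297 = 1.27 V. With the source grounded, V_GS = V_G = 1.27 V.
Assume saturation: I_D = (k_n/2)(V_GS − V_t)² = (2.8/2)×(1.27 − 0.88)² = 1.4×0.393² = 0.216 mA.
V_DS = V_DD − I_D·R_D = 14 − 0.216×0.82 = 13.8 V.
Saturation requires V_DS ≥ V_GS − V_t = 0.393 V; 13.8 ≥ 0.393 ✓.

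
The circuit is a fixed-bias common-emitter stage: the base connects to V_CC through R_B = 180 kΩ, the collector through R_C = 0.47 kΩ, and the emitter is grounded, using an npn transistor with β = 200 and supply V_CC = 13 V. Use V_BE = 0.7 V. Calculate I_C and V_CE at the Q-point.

Base loop: V_CC = I_B·R_B + V_BE, so I_B = (13 − 0.7)/180 kΩ = 0.0683 mA.
In the active region I_C = β·I_B = 200 × 0.0683 = 13.7 mA.
Collector loop: V_CE = V_CC − I_C·R_C = 13 − 13.7×0.47 = 6.58 V.
Since V_CE = 6.58 V > V_CE(sat) ≈ 0.2 V, the transistor is in the active region as assumed.

I_C ≈ 14 mA, V_CE ≈ 6.6 V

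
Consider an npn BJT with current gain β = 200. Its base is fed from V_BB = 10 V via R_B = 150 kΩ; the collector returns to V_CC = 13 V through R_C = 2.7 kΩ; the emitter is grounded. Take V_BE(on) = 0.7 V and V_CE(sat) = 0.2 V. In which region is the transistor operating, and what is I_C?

Assume active: I_B = (10 − 0.7)/150 = 0.062 mA, giving I_C = β·I_B = 12.4 mA.
But then V_CE = 13 − 12.4×2.7 = -20.5 V < V_CE(sat) = 0.2 V — impossible in the active region.
So the transistor is saturated. With V_CE = 0.2 V, I_C = (V_CC − 0.2)/R_C = 12.8/2.7 = 4.74 mA.
Check: β·I_B = 12.4 mA > I_C = 4.74 mA, confirming saturation.

saturation; I_C ≈ 4.7 mA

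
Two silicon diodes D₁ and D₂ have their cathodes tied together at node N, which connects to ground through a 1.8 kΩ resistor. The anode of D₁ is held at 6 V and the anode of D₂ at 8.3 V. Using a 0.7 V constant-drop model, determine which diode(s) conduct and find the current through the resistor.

Assume both conduct. Then node N would need to be at both 6−0.7 = 5.3 V and 8.3−0.7 = 7.6 V, which is impossible.
Assume only D₂ conducts: V_N = 8.3 − 0.7 = 7.6 V, so I_R = 7.6/1.8 = 4.22 mA.
Check D₁: its anode-to-cathode voltage is 6 − 7.6 = -1.6 V < 0.7 V, so it is off. The assumption is consistent.

Only D₂ conducts; I_R ≈ 4.2 mA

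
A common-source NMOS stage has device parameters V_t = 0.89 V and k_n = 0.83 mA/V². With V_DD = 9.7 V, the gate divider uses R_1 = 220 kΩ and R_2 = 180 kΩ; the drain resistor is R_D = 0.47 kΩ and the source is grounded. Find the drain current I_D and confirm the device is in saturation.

I_D ≈ 5 mA

V_G = V_DD·R_2/(R_1+R_2) = 9.7×180/400 = 4.36 V. With the source grounded, V_GS = V_G = 4.36 V.
Assume saturation: I_D = (k_n/2)(V_GS − V_t)² = (0.83/2)×(4.36 − 0.89)² = 0.415×3.47² = 5.01 mA.
V_DS = V_DD − I_D·R_D = 9.7 − 5.01×0.47 = 7.34 V.
Saturation requires V_DS ≥ V_GS − V_t = 3.47 V; 7.34 ≥ 3.47 ✓.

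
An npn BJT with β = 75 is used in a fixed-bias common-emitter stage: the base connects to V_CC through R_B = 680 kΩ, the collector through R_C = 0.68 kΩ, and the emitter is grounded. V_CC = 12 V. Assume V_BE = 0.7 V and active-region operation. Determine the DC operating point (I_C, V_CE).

I_C ≈ 1.2 mA, V_CE ≈ 11 V

Base loop: V_CC = I_B·R_B + V_BE, so I_B = (12 − 0.7)/680 kΩ = 0.0166 mA.
In the active region I_C = β·I_B = 75 × 0.0166 = 1.25 mA.
Collector loop: V_CE = V_CC − I_C·R_C = 12 − 1.25×0.68 = 11.2 V.
Since V_CE = 11.2 V > V_CE(sat) ≈ 0.2 V, the transistor is in the active region as assumed.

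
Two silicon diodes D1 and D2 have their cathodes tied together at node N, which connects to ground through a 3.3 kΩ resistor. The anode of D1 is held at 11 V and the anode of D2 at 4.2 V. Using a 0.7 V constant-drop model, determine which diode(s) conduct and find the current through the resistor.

Only D1 conducts; I_R ≈ 3.1 mA

Assume both conduct. Then node N would need to be at both 11−0.7 = 10.3 V and 4.2−0.7 = 3.5 V, which is impossible.
Assume only D1 conducts: V_N = 11 − 0.7 = 10.3 V, so I_R = 10.3/3.3 = 3.12 mA.
Check D2: its anode-to-cathode voltage is 4.2 − 10.3 = -6.1 V < 0.7 V, so it is off. The assumption is consistent.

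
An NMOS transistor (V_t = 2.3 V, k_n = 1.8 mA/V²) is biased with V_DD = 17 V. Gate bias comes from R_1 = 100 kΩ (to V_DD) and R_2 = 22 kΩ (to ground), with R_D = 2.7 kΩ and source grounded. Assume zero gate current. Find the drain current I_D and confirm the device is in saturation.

V_G = V_DD·R_2/(R_1+R_2) = 17×22/122 = 3.07 V. With the source grounded, V_GS = V_G = 3.07 V.
Assume saturation: I_D = (k_n/2)(V_GS − V_t)² = (1.8/2)×(3.07 − 2.3)² = 0.9×0.766² = 0.527 mA.
V_DS = V_DD − I_D·R_D = 17 − 0.527×2.7 = 15.6 V.
Saturation requires V_DS ≥ V_GS − V_t = 0.766 V; 15.6 ≥ 0.766 ✓.

I_D ≈ 0.53 mA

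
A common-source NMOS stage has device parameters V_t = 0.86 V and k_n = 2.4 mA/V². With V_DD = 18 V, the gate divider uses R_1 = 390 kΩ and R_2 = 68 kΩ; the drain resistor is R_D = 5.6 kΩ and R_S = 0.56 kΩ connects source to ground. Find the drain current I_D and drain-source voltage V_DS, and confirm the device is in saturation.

V_G = V_DD·R_2/(R_1+R_2) = 18×68/458 = 2.67 V.
Assume saturation: I_D = (k_n/2)(V_GS − V_t)² with V_GS = V_G − I_D·R_S = 2.67 − 0.56·I_D.
Substituting gives 0.376·I_D² − 3.44·I_D + 3.94 = 0, with roots I_D = 1.35 or 7.78 mA.
The root I_D = 7.78 mA gives V_GS = -1.69 V ≤ V_t, so take I_D = 1.35 mA.
Then V_GS = 1.92 V and V_DS = V_DD − I_D(R_D+R_S) = 18 − 1.35×6.16 = 9.71 V.
Saturation requires V_DS ≥ V_GS − V_t = 1.06 V; 9.71 ≥ 1.06 ✓.

I_D ≈ 1.3 mA, V_DS ≈ 9.7 V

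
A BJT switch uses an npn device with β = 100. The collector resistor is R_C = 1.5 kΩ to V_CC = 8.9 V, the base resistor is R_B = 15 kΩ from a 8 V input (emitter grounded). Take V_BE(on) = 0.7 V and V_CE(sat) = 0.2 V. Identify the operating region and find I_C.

Assume active: I_B = (8 − 0.7)/15 = 0.487 mA, giving I_C = β·I_B = 48.7 mA.
But then V_CE = 8.9 − 48.7×1.5 = -64.1 V < V_CE(sat) = 0.2 V — impossible in the active region.
So the transistor is saturated. With V_CE = 0.2 V, I_C = (V_CC − 0.2)/R_C = 8.7/1.5 = 5.8 mA.
Check: β·I_B = 48.7 mA > I_C = 5.8 mA, confirming saturation.

saturation; I_C ≈ 5.8 mA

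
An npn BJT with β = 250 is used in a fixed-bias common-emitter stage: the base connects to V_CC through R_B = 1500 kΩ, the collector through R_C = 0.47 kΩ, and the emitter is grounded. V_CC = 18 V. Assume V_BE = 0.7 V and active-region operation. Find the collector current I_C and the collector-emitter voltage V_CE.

Base loop: V_CC = I_B·R_B + V_BE, so I_B = (18 − 0.7)/1500 kΩ = 0.0115 mA.
In the active region I_C = β·I_B = 250 × 0.0115 = 2.88 mA.
Collector loop: V_CE = V_CC − I_C·R_C = 18 − 2.88×0.47 = 16.6 V.
Since V_CE = 16.6 V > V_CE(sat) ≈ 0.2 V, the transistor is in the active region as assumed.

I_C ≈ 2.9 mA, V_CE ≈ 17 V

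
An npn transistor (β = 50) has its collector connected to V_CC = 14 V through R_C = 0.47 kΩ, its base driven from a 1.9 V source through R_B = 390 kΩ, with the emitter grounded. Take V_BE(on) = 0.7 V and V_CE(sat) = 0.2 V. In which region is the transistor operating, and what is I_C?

active; I_C ≈ 0.15 mA

Assume active. Base-emitter loop: I_B = (V_BB − V_BE)/R_B = (1.9 − 0.7)/390 = 0.00308 mA.
I_C = β·I_B = 50×0.00308 = 0.154 mA.
V_CE = V_CC − I_C·R_C = 14 − 0.154×0.47 = 13.9 V > V_CE(sat), so the active-region assumption holds.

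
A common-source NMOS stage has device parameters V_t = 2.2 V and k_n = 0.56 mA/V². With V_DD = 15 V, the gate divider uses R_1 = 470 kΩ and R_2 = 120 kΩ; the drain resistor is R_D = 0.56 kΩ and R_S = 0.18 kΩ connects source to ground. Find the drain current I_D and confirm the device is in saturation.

V_G = V_DD·R_2/(R_1+R_2) = 15×120/590 = 3.05 V.
Assume saturation: I_D = (k_n/2)(V_GS − V_t)² with V_GS = V_G − I_D·R_S = 3.05 − 0.18·I_D.
Substituting gives 0.00907·I_D² − 1.09·I_D + 0.203 = 0, with roots I_D = 0.187 or 119 mA.
The root I_D = 119 mA gives V_GS = -18.5 V ≤ V_t, so take I_D = 0.187 mA.
Then V_GS = 3.02 V and V_DS = V_DD − I_D(R_D+R_S) = 15 − 0.187×0.74 = 14.9 V.
Saturation requires V_DS ≥ V_GS − V_t = 0.817 V; 14.9 ≥ 0.817 ✓.

I_D ≈ 0.19 mA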